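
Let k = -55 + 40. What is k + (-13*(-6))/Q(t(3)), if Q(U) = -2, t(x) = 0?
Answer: -54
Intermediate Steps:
k = -15
k + (-13*(-6))/Q(t(3)) = -15 - 13*(-6)/(-2) = -15 + 78*(-1/2) = -15 - 39 = -54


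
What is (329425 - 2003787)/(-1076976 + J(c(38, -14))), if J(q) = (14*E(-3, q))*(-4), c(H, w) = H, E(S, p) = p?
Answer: 837181/539552 ≈ 1.5516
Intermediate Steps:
J(q) = -56*q (J(q) = (14*q)*(-4) = -56*q)
(329425 - 2003787)/(-1076976 + J(c(38, -14))) = (329425 - 2003787)/(-1076976 - 56*38) = -1674362/(-1076976 - 2128) = -1674362/(-1079104) = -1674362*(-1/1079104) = 837181/539552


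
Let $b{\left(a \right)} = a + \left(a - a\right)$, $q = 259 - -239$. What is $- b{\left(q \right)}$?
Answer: $-498$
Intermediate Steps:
$q = 498$ ($q = 259 + 239 = 498$)
$b{\left(a \right)} = a$ ($b{\left(a \right)} = a + 0 = a$)
$- b{\left(q \right)} = \left(-1\right) 498 = -498$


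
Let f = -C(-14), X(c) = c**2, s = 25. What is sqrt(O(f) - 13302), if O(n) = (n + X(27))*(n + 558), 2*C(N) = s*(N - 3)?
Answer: 13*sqrt(16855)/2 ≈ 843.87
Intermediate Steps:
C(N) = -75/2 + 25*N/2 (C(N) = (25*(N - 3))/2 = (25*(-3 + N))/2 = (-75 + 25*N)/2 = -75/2 + 25*N/2)
f = 425/2 (f = -(-75/2 + (25/2)*(-14)) = -(-75/2 - 175) = -1*(-425/2) = 425/2 ≈ 212.50)
O(n) = (558 + n)*(729 + n) (O(n) = (n + 27**2)*(n + 558) = (n + 729)*(558 + n) = (729 + n)*(558 + n) = (558 + n)*(729 + n))
sqrt(O(f) - 13302) = sqrt((406782 + (425/2)**2 + 1287*(425/2)) - 13302) = sqrt((406782 + 180625/4 + 546975/2) - 13302) = sqrt(2901703/4 - 13302) = sqrt(2848495/4) = 13*sqrt(16855)/2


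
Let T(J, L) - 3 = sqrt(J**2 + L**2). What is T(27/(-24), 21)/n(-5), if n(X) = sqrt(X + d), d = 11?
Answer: sqrt(6)*(8 + sqrt(3145))/16 ≈ 9.8103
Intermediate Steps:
T(J, L) = 3 + sqrt(J**2 + L**2)
n(X) = sqrt(11 + X) (n(X) = sqrt(X + 11) = sqrt(11 + X))
T(27/(-24), 21)/n(-5) = (3 + sqrt((27/(-24))**2 + 21**2))/(sqrt(11 - 5)) = (3 + sqrt((27*(-1/24))**2 + 441))/(sqrt(6)) = (3 + sqrt((-9/8)**2 + 441))*(sqrt(6)/6) = (3 + sqrt(81/64 + 441))*(sqrt(6)/6) = (3 + sqrt(28305/64))*(sqrt(6)/6) = (3 + 3*sqrt(3145)/8)*(sqrt(6)/6) = sqrt(6)*(3 + 3*sqrt(3145)/8)/6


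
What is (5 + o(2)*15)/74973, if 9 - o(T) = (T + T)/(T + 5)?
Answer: 920/524811 ≈ 0.0017530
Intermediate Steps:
o(T) = 9 - 2*T/(5 + T) (o(T) = 9 - (T + T)/(T + 5) = 9 - 2*T/(5 + T))
(5 + o(2)*15)/74973 = (5 + ((45 + 7*2)/(5 + 2))*15)/74973 = (5 + ((45 + 14)/7)*15)*(1/74973) = (5 + ((1/7)*59)*15)*(1/74973) = (5 + (59/7)*15)*(1/74973) = (5 + 885/7)*(1/74973) = (920/7)*(1/74973) = 920/524811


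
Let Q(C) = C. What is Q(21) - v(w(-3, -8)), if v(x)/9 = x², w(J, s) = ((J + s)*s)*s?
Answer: -4460523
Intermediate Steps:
w(J, s) = s²*(J + s) (w(J, s) = (s*(J + s))*s = s²*(J + s))
v(x) = 9*x²
Q(21) - v(w(-3, -8)) = 21 - 9*((-8)²*(-3 - 8))² = 21 - 9*(64*(-11))² = 21 - 9*(-704)² = 21 - 9*495616 = 21 - 1*4460544 = 21 - 4460544 = -4460523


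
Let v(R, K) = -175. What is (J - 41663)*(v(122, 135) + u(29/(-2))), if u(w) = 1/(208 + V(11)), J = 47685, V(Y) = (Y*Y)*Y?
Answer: -1621869128/1539 ≈ -1.0538e+6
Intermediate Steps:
V(Y) = Y**3 (V(Y) = Y**2*Y = Y**3)
u(w) = 1/1539 (u(w) = 1/(208 + 11**3) = 1/(208 + 1331) = 1/1539)
(J - 41663)*(v(122, 135) + u(29/(-2))) = (47685 - 41663)*(-175 + 1/1539) = 6022*(-269324/1539) = -1621869128/1539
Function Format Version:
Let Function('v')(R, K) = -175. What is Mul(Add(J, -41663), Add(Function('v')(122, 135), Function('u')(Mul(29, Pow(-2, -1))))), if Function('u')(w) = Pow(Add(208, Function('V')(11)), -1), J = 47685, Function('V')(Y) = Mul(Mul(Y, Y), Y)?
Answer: Rational(-1621869128, 1539) ≈ -1.0538e+6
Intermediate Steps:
Function('V')(Y) = Pow(Y, 3) (Function('V')(Y) = Mul(Pow(Y, 2), Y) = Pow(Y, 3))
Function('u')(w) = Rational(1, 1539) (Function('u')(w) = Pow(Add(208, Pow(11, 3)), -1) = Pow(Add(208, 1331), -1) = Pow(1539, -1) = Rational(1, 1539))
Mul(Add(J, -41663), Add(Function('v')(122, 135), Function('u')(Mul(29, Pow(-2, -1))))) = Mul(Add(47685, -41663), Add(-175, Rational(1, 1539))) = Mul(6022, Rational(-269324, 1539)) = Rational(-1621869128, 1539)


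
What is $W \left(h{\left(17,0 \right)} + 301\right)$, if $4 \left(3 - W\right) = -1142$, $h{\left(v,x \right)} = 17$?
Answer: $91743$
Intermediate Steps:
$W = \frac{577}{2}$ ($W = 3 - - \frac{571}{2} = 3 + \frac{571}{2} = \frac{577}{2} \approx 288.5$)
$W \left(h{\left(17,0 \right)} + 301\right) = \frac{577 \left(17 + 301\right)}{2} = \frac{577}{2} \cdot 318 = 91743$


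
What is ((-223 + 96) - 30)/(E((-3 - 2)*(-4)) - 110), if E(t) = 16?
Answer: 157/94 ≈ 1.6702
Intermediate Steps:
((-223 + 96) - 30)/(E((-3 - 2)*(-4)) - 110) = ((-223 + 96) - 30)/(16 - 110) = (-127 - 30)/(-94) = -157*(-1/94) = 157/94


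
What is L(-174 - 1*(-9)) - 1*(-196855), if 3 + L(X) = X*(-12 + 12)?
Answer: 196852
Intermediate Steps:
L(X) = -3 (L(X) = -3 + X*(-12 + 12) = -3 + X*0 = -3 + 0 = -3)
L(-174 - 1*(-9)) - 1*(-196855) = -3 - 1*(-196855) = -3 + 196855 = 196852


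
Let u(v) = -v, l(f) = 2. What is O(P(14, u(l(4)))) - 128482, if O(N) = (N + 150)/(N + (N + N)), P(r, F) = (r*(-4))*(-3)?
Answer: -10792435/84 ≈ -1.2848e+5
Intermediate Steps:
P(r, F) = 12*r (P(r, F) = -4*r*(-3) = 12*r)
O(N) = (150 + N)/(3*N) (O(N) = (150 + N)/(N + 2*N) = (150 + N)/((3*N)) = (150 + N)*(1/(3*N)) = (150 + N)/(3*N))
O(P(14, u(l(4)))) - 128482 = (150 + 12*14)/(3*((12*14))) - 128482 = (⅓)*(150 + 168)/168 - 128482 = (⅓)*(1/168)*318 - 128482 = 53/84 - 128482 = -10792435/84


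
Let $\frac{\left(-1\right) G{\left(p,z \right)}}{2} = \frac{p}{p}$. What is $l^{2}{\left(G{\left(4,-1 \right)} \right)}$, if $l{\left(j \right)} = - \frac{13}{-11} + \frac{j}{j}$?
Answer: $\frac{576}{121} \approx 4.7603$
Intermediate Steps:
$G{\left(p,z \right)} = -2$ ($G{\left(p,z \right)} = - 2 \frac{p}{p} = \left(-2\right) 1 = -2$)
$l{\left(j \right)} = \frac{24}{11}$ ($l{\left(j \right)} = \left(-13\right) \left(- \frac{1}{11}\right) + 1 = \frac{13}{11} + 1 = \frac{24}{11}$)
$l^{2}{\left(G{\left(4,-1 \right)} \right)} = \left(\frac{24}{11}\right)^{2} = \frac{576}{121}$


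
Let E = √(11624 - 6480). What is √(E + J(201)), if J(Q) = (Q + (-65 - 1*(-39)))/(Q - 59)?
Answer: √(24850 + 40328*√1286)/142 ≈ 8.5413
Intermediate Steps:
E = 2*√1286 (E = √5144 = 2*√1286 ≈ 71.722)
J(Q) = (-26 + Q)/(-59 + Q) (J(Q) = (Q + (-65 + 39))/(-59 + Q) = (Q - 26)/(-59 + Q) = (-26 + Q)/(-59 + Q))
√(E + J(201)) = √(2*√1286 + (-26 + 201)/(-59 + 201)) = √(2*√1286 + 175/142) = √(175/142 + 2*√1286)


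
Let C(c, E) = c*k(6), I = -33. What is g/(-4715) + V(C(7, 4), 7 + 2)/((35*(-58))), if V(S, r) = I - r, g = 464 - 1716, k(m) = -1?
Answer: 39137/136735 ≈ 0.28623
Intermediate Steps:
C(c, E) = -c (C(c, E) = c*(-1) = -c)
g = -1252
V(S, r) = -33 - r
g/(-4715) + V(C(7, 4), 7 + 2)/((35*(-58))) = -1252/(-4715) + (-33 - (7 + 2))/((35*(-58))) = -1252*(-1/4715) + (-33 - 1*9)/(-2030) = 1252/4715 + (-33 - 9)*(-1/2030) = 1252/4715 - 42*(-1/2030) = 1252/4715 + 3/145 = 39137/136735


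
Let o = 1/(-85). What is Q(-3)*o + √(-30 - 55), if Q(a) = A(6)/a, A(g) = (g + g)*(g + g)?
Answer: 48/85 + I*√85 ≈ 0.56471 + 9.2195*I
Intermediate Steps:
o = -1/85 ≈ -0.011765
A(g) = 4*g² (A(g) = (2*g)*(2*g) = 4*g²)
Q(a) = 144/a (Q(a) = (4*6²)/a = (4*36)/a = 144/a)
Q(-3)*o + √(-30 - 55) = (144/(-3))*(-1/85) + √(-30 - 55) = (144*(-⅓))*(-1/85) + √(-85) = -48*(-1/85) + I*√85 = 48/85 + I*√85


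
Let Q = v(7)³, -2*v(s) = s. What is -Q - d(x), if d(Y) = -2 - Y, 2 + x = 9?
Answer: 415/8 ≈ 51.875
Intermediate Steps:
x = 7 (x = -2 + 9 = 7)
v(s) = -s/2
Q = -343/8 (Q = (-½*7)³ = (-7/2)³ = -343/8 ≈ -42.875)
-Q - d(x) = -1*(-343/8) - (-2 - 1*7) = 343/8 - (-2 - 7) = 343/8 - 1*(-9) = 343/8 + 9 = 415/8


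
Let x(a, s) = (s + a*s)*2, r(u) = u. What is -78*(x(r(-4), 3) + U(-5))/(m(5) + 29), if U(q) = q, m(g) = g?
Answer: 897/17 ≈ 52.765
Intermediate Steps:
x(a, s) = 2*s + 2*a*s
-78*(x(r(-4), 3) + U(-5))/(m(5) + 29) = -78*(2*3*(1 - 4) - 5)/(5 + 29) = -78*(2*3*(-3) - 5)/34 = -78*(-18 - 5)/34 = -(-1794)/34 = -78*(-23/34) = 897/17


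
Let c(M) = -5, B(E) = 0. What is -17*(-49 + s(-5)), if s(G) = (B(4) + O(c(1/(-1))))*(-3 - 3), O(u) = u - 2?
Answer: 119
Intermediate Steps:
O(u) = -2 + u
s(G) = 42 (s(G) = (0 + (-2 - 5))*(-3 - 3) = (0 - 7)*(-6) = -7*(-6) = 42)
-17*(-49 + s(-5)) = -17*(-49 + 42) = -17*(-7) = 119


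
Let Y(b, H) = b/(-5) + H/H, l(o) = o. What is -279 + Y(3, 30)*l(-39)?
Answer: -1473/5 ≈ -294.60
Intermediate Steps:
Y(b, H) = 1 - b/5 (Y(b, H) = b*(-⅕) + 1 = -b/5 + 1 = 1 - b/5)
-279 + Y(3, 30)*l(-39) = -279 + (1 - ⅕*3)*(-39) = -279 + (1 - ⅗)*(-39) = -279 + (⅖)*(-39) = -279 - 78/5 = -1473/5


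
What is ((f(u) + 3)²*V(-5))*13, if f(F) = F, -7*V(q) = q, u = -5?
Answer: 260/7 ≈ 37.143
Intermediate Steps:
V(q) = -q/7
((f(u) + 3)²*V(-5))*13 = ((-5 + 3)²*(-⅐*(-5)))*13 = ((-2)²*(5/7))*13 = (4*(5/7))*13 = (20/7)*13 = 260/7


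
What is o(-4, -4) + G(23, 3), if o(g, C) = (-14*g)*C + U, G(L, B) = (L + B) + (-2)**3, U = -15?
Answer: -221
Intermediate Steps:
G(L, B) = -8 + B + L (G(L, B) = (B + L) - 8 = -8 + B + L)
o(g, C) = -15 - 14*C*g (o(g, C) = (-14*g)*C - 15 = -14*C*g - 15 = -15 - 14*C*g)
o(-4, -4) + G(23, 3) = (-15 - 14*(-4)*(-4)) + (-8 + 3 + 23) = (-15 - 224) + 18 = -239 + 18 = -221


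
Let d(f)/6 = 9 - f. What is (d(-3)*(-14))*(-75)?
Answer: 75600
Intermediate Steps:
d(f) = 54 - 6*f (d(f) = 6*(9 - f) = 54 - 6*f)
(d(-3)*(-14))*(-75) = ((54 - 6*(-3))*(-14))*(-75) = ((54 + 18)*(-14))*(-75) = (72*(-14))*(-75) = -1008*(-75) = 75600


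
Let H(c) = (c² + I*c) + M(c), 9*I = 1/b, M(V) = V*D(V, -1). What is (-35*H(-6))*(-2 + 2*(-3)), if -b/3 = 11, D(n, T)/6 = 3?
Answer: -1995280/99 ≈ -20154.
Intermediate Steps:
D(n, T) = 18 (D(n, T) = 6*3 = 18)
b = -33 (b = -3*11 = -33)
M(V) = 18*V (M(V) = V*18 = 18*V)
I = -1/297 (I = (⅑)/(-33) = (⅑)*(-1/33) = -1/297 ≈ -0.0033670)
H(c) = c² + 5345*c/297 (H(c) = (c² - c/297) + 18*c = c² + 5345*c/297)
(-35*H(-6))*(-2 + 2*(-3)) = (-35*(-6)*(5345 + 297*(-6))/297)*(-2 + 2*(-3)) = (-35*(-6)*(5345 - 1782)/297)*(-2 - 6) = -35*(-6)*3563/297*(-8) = -35*(-7126/99)*(-8) = (249410/99)*(-8) = -1995280/99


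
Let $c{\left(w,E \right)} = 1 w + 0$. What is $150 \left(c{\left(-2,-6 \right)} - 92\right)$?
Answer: $-14100$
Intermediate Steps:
$c{\left(w,E \right)} = w$ ($c{\left(w,E \right)} = w + 0 = w$)
$150 \left(c{\left(-2,-6 \right)} - 92\right) = 150 \left(-2 - 92\right) = 150 \left(-94\right) = -14100$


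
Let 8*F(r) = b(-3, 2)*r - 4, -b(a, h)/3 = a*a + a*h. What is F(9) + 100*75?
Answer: 59915/8 ≈ 7489.4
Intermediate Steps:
b(a, h) = -3*a**2 - 3*a*h (b(a, h) = -3*(a*a + a*h) = -3*(a**2 + a*h) = -3*a**2 - 3*a*h)
F(r) = -1/2 - 9*r/8 (F(r) = ((-3*(-3)*(-3 + 2))*r - 4)/8 = ((-3*(-3)*(-1))*r - 4)/8 = (-9*r - 4)/8 = (-4 - 9*r)/8 = -1/2 - 9*r/8)
F(9) + 100*75 = (-1/2 - 9/8*9) + 100*75 = (-1/2 - 81/8) + 7500 = -85/8 + 7500 = 59915/8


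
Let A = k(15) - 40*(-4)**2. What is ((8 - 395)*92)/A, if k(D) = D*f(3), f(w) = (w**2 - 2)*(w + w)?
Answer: 17802/5 ≈ 3560.4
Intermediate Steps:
f(w) = 2*w*(-2 + w**2) (f(w) = (-2 + w**2)*(2*w) = 2*w*(-2 + w**2))
k(D) = 42*D (k(D) = D*(2*3*(-2 + 3**2)) = D*(2*3*(-2 + 9)) = D*(2*3*7) = D*42 = 42*D)
A = -10 (A = 42*15 - 40*(-4)**2 = 630 - 40*16 = 630 - 640 = -10)
((8 - 395)*92)/A = ((8 - 395)*92)/(-10) = -387*92*(-1/10) = -35604*(-1/10) = 17802/5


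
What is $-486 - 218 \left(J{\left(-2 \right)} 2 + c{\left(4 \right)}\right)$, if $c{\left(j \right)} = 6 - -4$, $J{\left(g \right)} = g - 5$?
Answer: $386$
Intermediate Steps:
$J{\left(g \right)} = -5 + g$
$c{\left(j \right)} = 10$ ($c{\left(j \right)} = 6 + 4 = 10$)
$-486 - 218 \left(J{\left(-2 \right)} 2 + c{\left(4 \right)}\right) = -486 - 218 \left(\left(-5 - 2\right) 2 + 10\right) = -486 - 218 \left(\left(-7\right) 2 + 10\right) = -486 - 218 \left(-14 + 10\right) = -486 - -872 = -486 + 872 = 386$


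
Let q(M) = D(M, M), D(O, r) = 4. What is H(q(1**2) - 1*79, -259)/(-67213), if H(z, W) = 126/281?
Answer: -126/18886853 ≈ -6.6713e-6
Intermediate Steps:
q(M) = 4
H(z, W) = 126/281 (H(z, W) = 126*(1/281) = 126/281)
H(q(1**2) - 1*79, -259)/(-67213) = (126/281)/(-67213) = (126/281)*(-1/67213) = -126/18886853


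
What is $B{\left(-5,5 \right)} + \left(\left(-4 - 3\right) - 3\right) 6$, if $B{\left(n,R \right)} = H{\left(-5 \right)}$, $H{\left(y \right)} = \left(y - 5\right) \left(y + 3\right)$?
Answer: $-40$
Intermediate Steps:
$H{\left(y \right)} = \left(-5 + y\right) \left(3 + y\right)$
$B{\left(n,R \right)} = 20$ ($B{\left(n,R \right)} = -15 + \left(-5\right)^{2} - -10 = -15 + 25 + 10 = 20$)
$B{\left(-5,5 \right)} + \left(\left(-4 - 3\right) - 3\right) 6 = 20 + \left(\left(-4 - 3\right) - 3\right) 6 = 20 + \left(-7 - 3\right) 6 = 20 - 60 = -40$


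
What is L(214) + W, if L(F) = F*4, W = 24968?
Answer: 25824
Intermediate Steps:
L(F) = 4*F
L(214) + W = 4*214 + 24968 = 856 + 24968 = 25824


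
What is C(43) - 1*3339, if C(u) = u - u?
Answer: -3339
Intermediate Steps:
C(u) = 0
C(43) - 1*3339 = 0 - 1*3339 = 0 - 3339 = -3339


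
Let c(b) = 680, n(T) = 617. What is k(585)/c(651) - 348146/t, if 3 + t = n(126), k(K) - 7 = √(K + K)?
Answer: -118367491/208760 + 3*√130/680 ≈ -566.95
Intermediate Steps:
k(K) = 7 + √2*√K (k(K) = 7 + √(K + K) = 7 + √(2*K) = 7 + √2*√K)
t = 614 (t = -3 + 617 = 614)
k(585)/c(651) - 348146/t = (7 + √2*√585)/680 - 348146/614 = (7 + √2*(3*√65))*(1/680) - 348146*1/614 = (7 + 3*√130)*(1/680) - 174073/307 = (7/680 + 3*√130/680) - 174073/307 = -118367491/208760 + 3*√130/680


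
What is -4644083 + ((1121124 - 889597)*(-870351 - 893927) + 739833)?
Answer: -408481896756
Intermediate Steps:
-4644083 + ((1121124 - 889597)*(-870351 - 893927) + 739833) = -4644083 + (231527*(-1764278) + 739833) = -4644083 + (-408477992506 + 739833) = -4644083 - 408477252673 = -408481896756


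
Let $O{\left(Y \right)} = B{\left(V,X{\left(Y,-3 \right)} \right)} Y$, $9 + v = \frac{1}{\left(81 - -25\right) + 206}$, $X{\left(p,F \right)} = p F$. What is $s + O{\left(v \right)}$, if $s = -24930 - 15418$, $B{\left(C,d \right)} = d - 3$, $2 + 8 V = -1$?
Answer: $- \frac{1316215369}{32448} \approx -40564.0$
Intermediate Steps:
$X{\left(p,F \right)} = F p$
$V = - \frac{3}{8}$ ($V = - \frac{1}{4} + \frac{1}{8} \left(-1\right) = - \frac{1}{4} - \frac{1}{8} = - \frac{3}{8} \approx -0.375$)
$B{\left(C,d \right)} = -3 + d$
$v = - \frac{2807}{312}$ ($v = -9 + \frac{1}{\left(81 - -25\right) + 206} = -9 + \frac{1}{\left(81 + 25\right) + 206} = -9 + \frac{1}{106 + 206} = -9 + \frac{1}{312} = - \frac{2807}{312} \approx -8.9968$)
$s = -40348$
$O{\left(Y \right)} = Y \left(-3 - 3 Y\right)$ ($O{\left(Y \right)} = \left(-3 - 3 Y\right) Y = Y \left(-3 - 3 Y\right)$)
$s + O{\left(v \right)} = -40348 - - \frac{2807 \left(1 - \frac{2807}{312}\right)}{104} = -40348 - \left(- \frac{2807}{104}\right) \left(- \frac{2495}{312}\right) = -40348 - \frac{7003465}{32448} = - \frac{1316215369}{32448}$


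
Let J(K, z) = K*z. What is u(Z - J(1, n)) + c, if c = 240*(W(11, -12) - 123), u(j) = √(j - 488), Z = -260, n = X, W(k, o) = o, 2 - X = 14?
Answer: -32400 + 4*I*√46 ≈ -32400.0 + 27.129*I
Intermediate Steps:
X = -12 (X = 2 - 1*14 = 2 - 14 = -12)
n = -12
u(j) = √(-488 + j)
c = -32400 (c = 240*(-12 - 123) = 240*(-135) = -32400)
u(Z - J(1, n)) + c = √(-488 + (-260 - (-12))) - 32400 = √(-488 + (-260 - 1*(-12))) - 32400 = √(-488 + (-260 + 12)) - 32400 = √(-488 - 248) - 32400 = √(-736) - 32400 = 4*I*√46 - 32400 = -32400 + 4*I*√46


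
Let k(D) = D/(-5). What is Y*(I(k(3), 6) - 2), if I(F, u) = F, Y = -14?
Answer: 182/5 ≈ 36.400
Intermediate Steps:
k(D) = -D/5 (k(D) = D*(-⅕) = -D/5)
Y*(I(k(3), 6) - 2) = -14*(-⅕*3 - 2) = -14*(-⅗ - 2) = -14*(-13/5) = 182/5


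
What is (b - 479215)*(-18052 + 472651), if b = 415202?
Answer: -29100245787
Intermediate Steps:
(b - 479215)*(-18052 + 472651) = (415202 - 479215)*(-18052 + 472651) = -64013*454599 = -29100245787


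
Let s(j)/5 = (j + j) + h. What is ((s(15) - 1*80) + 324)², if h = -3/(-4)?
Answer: 2531281/16 ≈ 1.5821e+5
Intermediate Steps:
h = ¾ (h = -3*(-¼) = ¾ ≈ 0.75000)
s(j) = 15/4 + 10*j (s(j) = 5*((j + j) + ¾) = 5*(2*j + ¾) = 5*(¾ + 2*j) = 15/4 + 10*j)
((s(15) - 1*80) + 324)² = (((15/4 + 10*15) - 1*80) + 324)² = (((15/4 + 150) - 80) + 324)² = ((615/4 - 80) + 324)² = (295/4 + 324)² = (1591/4)² = 2531281/16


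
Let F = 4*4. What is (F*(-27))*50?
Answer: -21600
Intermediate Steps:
F = 16
(F*(-27))*50 = (16*(-27))*50 = -432*50 = -21600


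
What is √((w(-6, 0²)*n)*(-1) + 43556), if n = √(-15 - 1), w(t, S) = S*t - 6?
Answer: 2*√(10889 + 6*I) ≈ 208.7 + 0.057499*I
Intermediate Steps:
w(t, S) = -6 + S*t
n = 4*I (n = √(-16) = 4*I ≈ 4.0*I)
√((w(-6, 0²)*n)*(-1) + 43556) = √(((-6 + 0²*(-6))*(4*I))*(-1) + 43556) = √(((-6 + 0*(-6))*(4*I))*(-1) + 43556) = √(((-6 + 0)*(4*I))*(-1) + 43556) = √(-24*I*(-1) + 43556) = √(24*I + 43556) = √(43556 + 24*I)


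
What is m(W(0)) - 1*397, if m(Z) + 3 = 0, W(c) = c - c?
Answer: -400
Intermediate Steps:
W(c) = 0
m(Z) = -3 (m(Z) = -3 + 0 = -3)
m(W(0)) - 1*397 = -3 - 1*397 = -3 - 397 = -400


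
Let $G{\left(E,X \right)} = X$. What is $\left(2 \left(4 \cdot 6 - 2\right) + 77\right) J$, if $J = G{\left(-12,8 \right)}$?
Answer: $968$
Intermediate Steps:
$J = 8$
$\left(2 \left(4 \cdot 6 - 2\right) + 77\right) J = \left(2 \left(4 \cdot 6 - 2\right) + 77\right) 8 = \left(2 \left(24 - 2\right) + 77\right) 8 = \left(2 \cdot 22 + 77\right) 8 = \left(44 + 77\right) 8 = 121 \cdot 8 = 968$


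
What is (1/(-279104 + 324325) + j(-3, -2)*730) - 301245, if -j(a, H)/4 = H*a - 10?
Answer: -13094418864/45221 ≈ -2.8957e+5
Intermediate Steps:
j(a, H) = 40 - 4*H*a (j(a, H) = -4*(H*a - 10) = -4*(-10 + H*a) = 40 - 4*H*a)
(1/(-279104 + 324325) + j(-3, -2)*730) - 301245 = (1/(-279104 + 324325) + (40 - 4*(-2)*(-3))*730) - 301245 = (1/45221 + (40 - 24)*730) - 301245 = (1/45221 + 16*730) - 301245 = (1/45221 + 11680) - 301245 = 528181281/45221 - 301245 = -13094418864/45221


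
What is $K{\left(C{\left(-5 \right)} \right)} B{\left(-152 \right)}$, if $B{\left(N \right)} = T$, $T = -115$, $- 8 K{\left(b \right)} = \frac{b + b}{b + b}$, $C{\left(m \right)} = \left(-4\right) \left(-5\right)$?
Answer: $\frac{115}{8} \approx 14.375$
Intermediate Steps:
$C{\left(m \right)} = 20$
$K{\left(b \right)} = - \frac{1}{8}$ ($K{\left(b \right)} = - \frac{\left(b + b\right) \frac{1}{b + b}}{8} = - \frac{2 b \frac{1}{2 b}}{8} = \left(- \frac{1}{8}\right) 1 = - \frac{1}{8}$)
$B{\left(N \right)} = -115$
$K{\left(C{\left(-5 \right)} \right)} B{\left(-152 \right)} = \left(- \frac{1}{8}\right) \left(-115\right) = \frac{115}{8}$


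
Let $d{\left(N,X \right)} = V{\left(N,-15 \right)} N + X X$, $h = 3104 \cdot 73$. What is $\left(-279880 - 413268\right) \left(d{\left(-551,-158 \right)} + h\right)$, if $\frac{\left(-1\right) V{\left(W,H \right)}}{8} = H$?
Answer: $-128534592528$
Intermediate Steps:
$V{\left(W,H \right)} = - 8 H$
$h = 226592$
$d{\left(N,X \right)} = X^{2} + 120 N$ ($d{\left(N,X \right)} = \left(-8\right) \left(-15\right) N + X X = 120 N + X^{2} = X^{2} + 120 N$)
$\left(-279880 - 413268\right) \left(d{\left(-551,-158 \right)} + h\right) = \left(-279880 - 413268\right) \left(\left(\left(-158\right)^{2} + 120 \left(-551\right)\right) + 226592\right) = - 693148 \left(\left(24964 - 66120\right) + 226592\right) = - 693148 \left(-41156 + 226592\right) = \left(-693148\right) 185436 = -128534592528$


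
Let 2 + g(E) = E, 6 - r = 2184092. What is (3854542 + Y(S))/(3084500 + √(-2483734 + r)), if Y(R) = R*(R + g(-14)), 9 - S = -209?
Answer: 601258192050/475707245891 - 1949289*I*√1166955/2378536229455 ≈ 1.2639 - 0.00088531*I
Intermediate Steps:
S = 218 (S = 9 - 1*(-209) = 9 + 209 = 218)
r = -2184086 (r = 6 - 1*2184092 = 6 - 2184092 = -2184086)
g(E) = -2 + E
Y(R) = R*(-16 + R) (Y(R) = R*(R + (-2 - 14)) = R*(R - 16) = R*(-16 + R))
(3854542 + Y(S))/(3084500 + √(-2483734 + r)) = (3854542 + 218*(-16 + 218))/(3084500 + √(-2483734 - 2184086)) = (3854542 + 218*202)/(3084500 + √(-4667820)) = (3854542 + 44036)/(3084500 + 2*I*√1166955) = 3898578/(3084500 + 2*I*√1166955)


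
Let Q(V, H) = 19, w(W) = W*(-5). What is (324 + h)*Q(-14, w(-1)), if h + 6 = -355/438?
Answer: 2639651/438 ≈ 6026.6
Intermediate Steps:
w(W) = -5*W
h = -2983/438 (h = -6 - 355/438 = -2983/438 ≈ -6.8105)
(324 + h)*Q(-14, w(-1)) = (324 - 2983/438)*19 = (138929/438)*19 = 2639651/438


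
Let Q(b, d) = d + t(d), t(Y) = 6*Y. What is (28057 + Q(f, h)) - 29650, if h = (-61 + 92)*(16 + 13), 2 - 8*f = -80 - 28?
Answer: 4700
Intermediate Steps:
f = 55/4 (f = 1/4 - (-80 - 28)/8 = 1/4 - 1/8*(-108) = 1/4 + 27/2 = 55/4 ≈ 13.750)
h = 899 (h = 31*29 = 899)
Q(b, d) = 7*d (Q(b, d) = d + 6*d = 7*d)
(28057 + Q(f, h)) - 29650 = (28057 + 7*899) - 29650 = (28057 + 6293) - 29650 = 34350 - 29650 = 4700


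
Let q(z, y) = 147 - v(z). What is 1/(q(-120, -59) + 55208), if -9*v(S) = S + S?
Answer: 3/165985 ≈ 1.8074e-5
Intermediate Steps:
v(S) = -2*S/9 (v(S) = -(S + S)/9 = -2*S/9)
q(z, y) = 147 + 2*z/9 (q(z, y) = 147 - (-2)*z/9 = 147 + 2*z/9)
1/(q(-120, -59) + 55208) = 1/((147 + (2/9)*(-120)) + 55208) = 1/((147 - 80/3) + 55208) = 1/(361/3 + 55208) = 1/(165985/3) = 3/165985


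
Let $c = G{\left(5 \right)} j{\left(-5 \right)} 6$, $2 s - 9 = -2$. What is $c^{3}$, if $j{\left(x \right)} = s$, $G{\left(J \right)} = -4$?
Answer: $-592704$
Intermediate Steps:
$s = \frac{7}{2}$ ($s = \frac{9}{2} + \frac{1}{2} \left(-2\right) = \frac{9}{2} - 1 = \frac{7}{2} \approx 3.5$)
$j{\left(x \right)} = \frac{7}{2}$
$c = -84$ ($c = \left(-4\right) \frac{7}{2} \cdot 6 = \left(-14\right) 6 = -84$)
$c^{3} = \left(-84\right)^{3} = -592704$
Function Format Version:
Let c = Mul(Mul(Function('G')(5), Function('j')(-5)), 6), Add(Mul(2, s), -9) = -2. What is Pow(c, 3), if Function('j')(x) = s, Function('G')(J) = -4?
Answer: -592704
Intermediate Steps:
s = Rational(7, 2) (s = Add(Rational(9, 2), Mul(Rational(1, 2), -2)) = Add(Rational(9, 2), -1) = Rational(7, 2) ≈ 3.5000)
Function('j')(x) = Rational(7, 2)
c = -84 (c = Mul(Mul(-4, Rational(7, 2)), 6) = Mul(-14, 6) = -84)
Pow(c, 3) = Pow(-84, 3) = -592704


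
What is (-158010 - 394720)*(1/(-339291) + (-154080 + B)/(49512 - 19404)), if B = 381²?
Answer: 278775504999335/1702562238 ≈ 1.6374e+5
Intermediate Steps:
B = 145161
(-158010 - 394720)*(1/(-339291) + (-154080 + B)/(49512 - 19404)) = (-158010 - 394720)*(1/(-339291) + (-154080 + 145161)/(49512 - 19404)) = -552730*(-1/339291 - 8919/30108) = -552730*(-1/339291 - 8919*1/30108) = -552730*(-1/339291 - 2973/10036) = -552730*(-1008722179/3405124476) = 278775504999335/1702562238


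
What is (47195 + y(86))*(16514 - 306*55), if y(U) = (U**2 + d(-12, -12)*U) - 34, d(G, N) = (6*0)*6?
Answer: -17240012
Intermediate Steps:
d(G, N) = 0 (d(G, N) = 0*6 = 0)
y(U) = -34 + U**2 (y(U) = (U**2 + 0*U) - 34 = (U**2 + 0) - 34 = U**2 - 34 = -34 + U**2)
(47195 + y(86))*(16514 - 306*55) = (47195 + (-34 + 86**2))*(16514 - 306*55) = (47195 + (-34 + 7396))*(16514 - 16830) = (47195 + 7362)*(-316) = 54557*(-316) = -17240012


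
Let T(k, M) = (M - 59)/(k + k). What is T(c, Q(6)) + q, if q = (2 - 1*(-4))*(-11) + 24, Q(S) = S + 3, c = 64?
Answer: -2713/64 ≈ -42.391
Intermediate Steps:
Q(S) = 3 + S
q = -42 (q = (2 + 4)*(-11) + 24 = 6*(-11) + 24 = -66 + 24 = -42)
T(k, M) = (-59 + M)/(2*k) (T(k, M) = (-59 + M)/((2*k)) = (-59 + M)*(1/(2*k)) = (-59 + M)/(2*k))
T(c, Q(6)) + q = (½)*(-59 + (3 + 6))/64 - 42 = (½)*(1/64)*(-59 + 9) - 42 = (½)*(1/64)*(-50) - 42 = -25/64 - 42 = -2713/64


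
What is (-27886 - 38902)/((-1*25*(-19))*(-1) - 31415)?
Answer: 33394/15945 ≈ 2.0943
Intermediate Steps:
(-27886 - 38902)/((-1*25*(-19))*(-1) - 31415) = -66788/(-25*(-19)*(-1) - 31415) = -66788/(475*(-1) - 31415) = -66788/(-475 - 31415) = -66788/(-31890) = -66788*(-1/31890) = 33394/15945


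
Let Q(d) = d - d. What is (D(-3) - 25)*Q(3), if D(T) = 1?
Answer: 0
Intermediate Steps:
Q(d) = 0
(D(-3) - 25)*Q(3) = (1 - 25)*0 = -24*0 = 0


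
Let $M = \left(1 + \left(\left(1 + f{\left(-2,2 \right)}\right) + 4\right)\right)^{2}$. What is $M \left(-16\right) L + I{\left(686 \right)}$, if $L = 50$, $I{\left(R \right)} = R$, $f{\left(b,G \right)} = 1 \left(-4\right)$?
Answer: $-2514$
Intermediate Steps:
$f{\left(b,G \right)} = -4$
$M = 4$ ($M = \left(1 + \left(\left(1 - 4\right) + 4\right)\right)^{2} = \left(1 + \left(-3 + 4\right)\right)^{2} = \left(1 + 1\right)^{2} = 2^{2} = 4$)
$M \left(-16\right) L + I{\left(686 \right)} = 4 \left(-16\right) 50 + 686 = \left(-64\right) 50 + 686 = -3200 + 686 = -2514$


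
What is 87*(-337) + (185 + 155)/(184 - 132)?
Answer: -381062/13 ≈ -29312.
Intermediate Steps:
87*(-337) + (185 + 155)/(184 - 132) = -29319 + 340/52 = -29319 + 340*(1/52) = -29319 + 85/13 = -381062/13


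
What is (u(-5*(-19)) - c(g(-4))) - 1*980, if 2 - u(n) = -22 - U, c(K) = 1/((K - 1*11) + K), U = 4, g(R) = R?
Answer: -18087/19 ≈ -951.95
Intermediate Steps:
c(K) = 1/(-11 + 2*K) (c(K) = 1/((K - 11) + K) = 1/((-11 + K) + K) = 1/(-11 + 2*K))
u(n) = 28 (u(n) = 2 - (-22 - 1*4) = 2 - (-22 - 4) = 2 - 1*(-26) = 2 + 26 = 28)
(u(-5*(-19)) - c(g(-4))) - 1*980 = (28 - 1/(-11 + 2*(-4))) - 1*980 = (28 - 1/(-11 - 8)) - 980 = (28 - 1/(-19)) - 980 = (28 - 1*(-1/19)) - 980 = (28 + 1/19) - 980 = 533/19 - 980 = -18087/19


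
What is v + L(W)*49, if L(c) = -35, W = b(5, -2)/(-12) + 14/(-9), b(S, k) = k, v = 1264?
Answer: -451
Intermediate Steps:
W = -25/18 (W = -2/(-12) + 14/(-9) = -2*(-1/12) + 14*(-⅑) = ⅙ - 14/9 = -25/18 ≈ -1.3889)
v + L(W)*49 = 1264 - 35*49 = 1264 - 1715 = -451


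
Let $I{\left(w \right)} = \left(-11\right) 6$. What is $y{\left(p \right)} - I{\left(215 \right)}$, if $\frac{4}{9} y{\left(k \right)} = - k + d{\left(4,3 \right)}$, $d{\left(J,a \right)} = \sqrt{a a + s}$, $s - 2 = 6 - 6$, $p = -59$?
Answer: $\frac{795}{4} + \frac{9 \sqrt{11}}{4} \approx 206.21$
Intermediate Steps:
$s = 2$ ($s = 2 + \left(6 - 6\right) = 2 + 0 = 2$)
$d{\left(J,a \right)} = \sqrt{2 + a^{2}}$ ($d{\left(J,a \right)} = \sqrt{a a + 2} = \sqrt{a^{2} + 2} = \sqrt{2 + a^{2}}$)
$I{\left(w \right)} = -66$
$y{\left(k \right)} = - \frac{9 k}{4} + \frac{9 \sqrt{11}}{4}$ ($y{\left(k \right)} = \frac{9 \left(- k + \sqrt{2 + 3^{2}}\right)}{4} = \frac{9 \left(- k + \sqrt{2 + 9}\right)}{4} = \frac{9 \left(- k + \sqrt{11}\right)}{4} = \frac{9 \left(\sqrt{11} - k\right)}{4} = - \frac{9 k}{4} + \frac{9 \sqrt{11}}{4}$)
$y{\left(p \right)} - I{\left(215 \right)} = \left(\left(- \frac{9}{4}\right) \left(-59\right) + \frac{9 \sqrt{11}}{4}\right) - -66 = \left(\frac{531}{4} + \frac{9 \sqrt{11}}{4}\right) + 66 = \frac{795}{4} + \frac{9 \sqrt{11}}{4}$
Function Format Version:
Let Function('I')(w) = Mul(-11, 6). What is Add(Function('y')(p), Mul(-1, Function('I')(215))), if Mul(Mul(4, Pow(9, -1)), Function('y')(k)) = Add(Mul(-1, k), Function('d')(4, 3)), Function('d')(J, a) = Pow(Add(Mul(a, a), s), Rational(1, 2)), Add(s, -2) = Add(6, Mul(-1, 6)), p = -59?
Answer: Add(Rational(795, 4), Mul(Rational(9, 4), Pow(11, Rational(1, 2)))) ≈ 206.21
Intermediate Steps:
s = 2 (s = Add(2, Add(6, Mul(-1, 6))) = Add(2, Add(6, -6)) = Add(2, 0) = 2)
Function('d')(J, a) = Pow(Add(2, Pow(a, 2)), Rational(1, 2)) (Function('d')(J, a) = Pow(Add(Mul(a, a), 2), Rational(1, 2)) = Pow(Add(Pow(a, 2), 2), Rational(1, 2)) = Pow(Add(2, Pow(a, 2)), Rational(1, 2)))
Function('I')(w) = -66
Function('y')(k) = Add(Mul(Rational(-9, 4), k), Mul(Rational(9, 4), Pow(11, Rational(1, 2)))) (Function('y')(k) = Mul(Rational(9, 4), Add(Mul(-1, k), Pow(Add(2, Pow(3, 2)), Rational(1, 2)))) = Mul(Rational(9, 4), Add(Mul(-1, k), Pow(Add(2, 9), Rational(1, 2)))) = Mul(Rational(9, 4), Add(Mul(-1, k), Pow(11, Rational(1, 2)))) = Mul(Rational(9, 4), Add(Pow(11, Rational(1, 2)), Mul(-1, k))) = Add(Mul(Rational(-9, 4), k), Mul(Rational(9, 4), Pow(11, Rational(1, 2)))))
Add(Function('y')(p), Mul(-1, Function('I')(215))) = Add(Add(Mul(Rational(-9, 4), -59), Mul(Rational(9, 4), Pow(11, Rational(1, 2)))), Mul(-1, -66)) = Add(Add(Rational(531, 4), Mul(Rational(9, 4), Pow(11, Rational(1, 2)))), 66) = Add(Rational(795, 4), Mul(Rational(9, 4), Pow(11, Rational(1, 2))))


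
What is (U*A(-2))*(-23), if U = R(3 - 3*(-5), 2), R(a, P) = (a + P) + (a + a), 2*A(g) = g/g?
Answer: -644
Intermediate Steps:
A(g) = ½ (A(g) = (g/g)/2 = (½)*1 = ½)
R(a, P) = P + 3*a (R(a, P) = (P + a) + 2*a = P + 3*a)
U = 56 (U = 2 + 3*(3 - 3*(-5)) = 2 + 3*(3 + 15) = 2 + 3*18 = 2 + 54 = 56)
(U*A(-2))*(-23) = (56*(½))*(-23) = 28*(-23) = -644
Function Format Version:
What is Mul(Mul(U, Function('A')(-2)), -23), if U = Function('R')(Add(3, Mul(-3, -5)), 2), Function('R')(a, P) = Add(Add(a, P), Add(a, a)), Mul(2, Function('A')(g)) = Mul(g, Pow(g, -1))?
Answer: -644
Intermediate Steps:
Function('A')(g) = Rational(1, 2) (Function('A')(g) = Mul(Rational(1, 2), Mul(g, Pow(g, -1))) = Mul(Rational(1, 2), 1) = Rational(1, 2))
Function('R')(a, P) = Add(P, Mul(3, a)) (Function('R')(a, P) = Add(Add(P, a), Mul(2, a)) = Add(P, Mul(3, a)))
U = 56 (U = Add(2, Mul(3, Add(3, Mul(-3, -5)))) = Add(2, Mul(3, Add(3, 15))) = Add(2, Mul(3, 18)) = Add(2, 54) = 56)
Mul(Mul(U, Function('A')(-2)), -23) = Mul(Mul(56, Rational(1, 2)), -23) = Mul(28, -23) = -644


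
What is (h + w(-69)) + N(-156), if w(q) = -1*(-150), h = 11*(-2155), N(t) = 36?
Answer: -23519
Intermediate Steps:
h = -23705
w(q) = 150
(h + w(-69)) + N(-156) = (-23705 + 150) + 36 = -23555 + 36 = -23519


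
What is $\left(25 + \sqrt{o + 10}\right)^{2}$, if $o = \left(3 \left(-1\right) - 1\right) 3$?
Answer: $\left(25 + i \sqrt{2}\right)^{2} \approx 623.0 + 70.711 i$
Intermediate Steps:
$o = -12$ ($o = \left(-3 - 1\right) 3 = \left(-4\right) 3 = -12$)
$\left(25 + \sqrt{o + 10}\right)^{2} = \left(25 + \sqrt{-12 + 10}\right)^{2} = \left(25 + \sqrt{-2}\right)^{2} = \left(25 + i \sqrt{2}\right)^{2}$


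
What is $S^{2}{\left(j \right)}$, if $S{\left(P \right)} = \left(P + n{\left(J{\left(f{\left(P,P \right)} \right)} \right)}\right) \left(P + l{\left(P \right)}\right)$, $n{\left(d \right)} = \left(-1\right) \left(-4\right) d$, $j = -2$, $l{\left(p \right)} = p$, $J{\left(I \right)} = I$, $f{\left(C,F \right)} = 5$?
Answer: $5184$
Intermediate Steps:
$n{\left(d \right)} = 4 d$
$S{\left(P \right)} = 2 P \left(20 + P\right)$ ($S{\left(P \right)} = \left(P + 4 \cdot 5\right) \left(P + P\right) = \left(P + 20\right) 2 P = \left(20 + P\right) 2 P = 2 P \left(20 + P\right)$)
$S^{2}{\left(j \right)} = \left(2 \left(-2\right) \left(20 - 2\right)\right)^{2} = \left(2 \left(-2\right) 18\right)^{2} = \left(-72\right)^{2} = 5184$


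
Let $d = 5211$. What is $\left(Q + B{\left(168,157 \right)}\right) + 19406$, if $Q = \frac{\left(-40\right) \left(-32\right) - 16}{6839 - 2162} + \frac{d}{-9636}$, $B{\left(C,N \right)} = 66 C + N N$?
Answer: $\frac{828382976951}{15022524} \approx 55143.0$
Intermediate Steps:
$B{\left(C,N \right)} = N^{2} + 66 C$ ($B{\left(C,N \right)} = 66 C + N^{2} = N^{2} + 66 C$)
$Q = - \frac{4063981}{15022524}$ ($Q = \frac{\left(-40\right) \left(-32\right) - 16}{6839 - 2162} + \frac{5211}{-9636} = \frac{1280 - 16}{4677} + 5211 \left(- \frac{1}{9636}\right) = 1264 \cdot \frac{1}{4677} - \frac{1737}{3212} = \frac{1264}{4677} - \frac{1737}{3212} = - \frac{4063981}{15022524} \approx -0.27053$)
$\left(Q + B{\left(168,157 \right)}\right) + 19406 = \left(- \frac{4063981}{15022524} + \left(157^{2} + 66 \cdot 168\right)\right) + 19406 = \left(- \frac{4063981}{15022524} + \left(24649 + 11088\right)\right) + 19406 = \left(- \frac{4063981}{15022524} + 35737\right) + 19406 = \frac{536855876207}{15022524} + 19406 = \frac{828382976951}{15022524}$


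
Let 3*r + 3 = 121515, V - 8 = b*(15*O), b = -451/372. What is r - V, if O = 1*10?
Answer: 2522027/62 ≈ 40678.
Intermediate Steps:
O = 10
b = -451/372 (b = -451*1/372 = -451/372 ≈ -1.2124)
V = -10779/62 (V = 8 - 2255*10/124 = 8 - 451/372*150 = 8 - 11275/62 = -10779/62 ≈ -173.85)
r = 40504 (r = -1 + (⅓)*121515 = -1 + 40505 = 40504)
r - V = 40504 - 1*(-10779/62) = 40504 + 10779/62 = 2522027/62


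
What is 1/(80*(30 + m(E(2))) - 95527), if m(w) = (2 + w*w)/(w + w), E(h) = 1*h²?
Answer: -1/92947 ≈ -1.0759e-5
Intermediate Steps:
E(h) = h²
m(w) = (2 + w²)/(2*w) (m(w) = (2 + w²)/((2*w)) = (2 + w²)*(1/(2*w)) = (2 + w²)/(2*w))
1/(80*(30 + m(E(2))) - 95527) = 1/(80*(30 + (1/(2²) + (½)*2²)) - 95527) = 1/(80*(30 + (1/4 + (½)*4)) - 95527) = 1/(80*(30 + (¼ + 2)) - 95527) = 1/(80*(30 + 9/4) - 95527) = 1/(80*(129/4) - 95527) = 1/(2580 - 95527) = 1/(-92947) = -1/92947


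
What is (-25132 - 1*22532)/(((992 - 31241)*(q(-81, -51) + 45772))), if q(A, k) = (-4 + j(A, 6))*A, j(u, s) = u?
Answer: 5296/176980177 ≈ 2.9924e-5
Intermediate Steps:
q(A, k) = A*(-4 + A) (q(A, k) = (-4 + A)*A = A*(-4 + A))
(-25132 - 1*22532)/(((992 - 31241)*(q(-81, -51) + 45772))) = (-25132 - 1*22532)/(((992 - 31241)*(-81*(-4 - 81) + 45772))) = (-25132 - 22532)/((-30249*(-81*(-85) + 45772))) = -47664*(-1/(30249*(6885 + 45772))) = -47664/((-30249*52657)) = -47664/(-1592821593) = -47664*(-1/1592821593) = 5296/176980177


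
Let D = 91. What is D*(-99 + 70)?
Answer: -2639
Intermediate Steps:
D*(-99 + 70) = 91*(-99 + 70) = 91*(-29) = -2639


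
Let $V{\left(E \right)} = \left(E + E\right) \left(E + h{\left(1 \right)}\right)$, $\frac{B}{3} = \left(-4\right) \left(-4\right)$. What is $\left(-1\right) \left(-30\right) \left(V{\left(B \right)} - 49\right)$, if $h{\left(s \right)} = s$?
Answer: $139650$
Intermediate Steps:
$B = 48$ ($B = 3 \left(\left(-4\right) \left(-4\right)\right) = 3 \cdot 16 = 48$)
$V{\left(E \right)} = 2 E \left(1 + E\right)$ ($V{\left(E \right)} = \left(E + E\right) \left(E + 1\right) = 2 E \left(1 + E\right)$)
$\left(-1\right) \left(-30\right) \left(V{\left(B \right)} - 49\right) = \left(-1\right) \left(-30\right) \left(2 \cdot 48 \left(1 + 48\right) - 49\right) = 30 \left(2 \cdot 48 \cdot 49 - 49\right) = 30 \left(4704 - 49\right) = 30 \cdot 4655 = 139650$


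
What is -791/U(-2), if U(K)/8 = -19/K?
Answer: -791/76 ≈ -10.408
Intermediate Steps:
U(K) = -152/K (U(K) = 8*(-19/K) = -152/K)
-791/U(-2) = -791/((-152/(-2))) = -791/((-152*(-½))) = -791/76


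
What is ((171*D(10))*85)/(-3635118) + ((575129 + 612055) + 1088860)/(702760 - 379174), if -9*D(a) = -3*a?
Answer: 4024371721/573232599 ≈ 7.0205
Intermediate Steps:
D(a) = a/3 (D(a) = -(-1)*a/3 = a/3)
((171*D(10))*85)/(-3635118) + ((575129 + 612055) + 1088860)/(702760 - 379174) = ((171*((⅓)*10))*85)/(-3635118) + ((575129 + 612055) + 1088860)/(702760 - 379174) = ((171*(10/3))*85)*(-1/3635118) + (1187184 + 1088860)/323586 = (570*85)*(-1/3635118) + 2276044*(1/323586) = 48450*(-1/3635118) + 1138022/161793 = -425/31887 + 1138022/161793 = 4024371721/573232599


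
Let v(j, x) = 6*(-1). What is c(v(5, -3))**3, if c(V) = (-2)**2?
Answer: 64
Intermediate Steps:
v(j, x) = -6
c(V) = 4
c(v(5, -3))**3 = 4**3 = 64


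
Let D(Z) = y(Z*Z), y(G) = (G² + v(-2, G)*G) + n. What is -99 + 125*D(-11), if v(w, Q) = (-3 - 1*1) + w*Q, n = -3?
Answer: -1891099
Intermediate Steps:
v(w, Q) = -4 + Q*w (v(w, Q) = (-3 - 1) + Q*w = -4 + Q*w)
y(G) = -3 + G² + G*(-4 - 2*G) (y(G) = (G² + (-4 + G*(-2))*G) - 3 = (G² + (-4 - 2*G)*G) - 3 = (G² + G*(-4 - 2*G)) - 3 = -3 + G² + G*(-4 - 2*G))
D(Z) = -3 - Z⁴ - 4*Z² (D(Z) = -3 - (Z*Z)² - 4*Z*Z = -3 - (Z²)² - 4*Z² = -3 - Z⁴ - 4*Z²)
-99 + 125*D(-11) = -99 + 125*(-3 - 1*(-11)⁴ - 4*(-11)²) = -99 + 125*(-3 - 1*14641 - 4*121) = -99 + 125*(-3 - 14641 - 484) = -99 + 125*(-15128) = -99 - 1891000 = -1891099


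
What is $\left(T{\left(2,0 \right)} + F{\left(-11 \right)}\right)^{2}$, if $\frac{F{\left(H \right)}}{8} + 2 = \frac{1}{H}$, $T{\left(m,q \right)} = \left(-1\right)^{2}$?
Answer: $\frac{29929}{121} \approx 247.35$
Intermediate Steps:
$T{\left(m,q \right)} = 1$
$F{\left(H \right)} = -16 + \frac{8}{H}$
$\left(T{\left(2,0 \right)} + F{\left(-11 \right)}\right)^{2} = \left(1 - \left(16 - \frac{8}{-11}\right)\right)^{2} = \left(1 + \left(-16 + 8 \left(- \frac{1}{11}\right)\right)\right)^{2} = \left(1 - \frac{184}{11}\right)^{2} = \left(- \frac{173}{11}\right)^{2} = \frac{29929}{121}$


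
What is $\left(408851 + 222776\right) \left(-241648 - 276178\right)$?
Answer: $-327072882902$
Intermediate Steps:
$\left(408851 + 222776\right) \left(-241648 - 276178\right) = 631627 \left(-241648 - 276178\right) = 631627 \left(-517826\right) = -327072882902$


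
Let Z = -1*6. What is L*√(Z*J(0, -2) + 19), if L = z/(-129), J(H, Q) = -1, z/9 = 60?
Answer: -900/43 ≈ -20.930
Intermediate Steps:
z = 540 (z = 9*60 = 540)
Z = -6
L = -180/43 (L = 540/(-129) = 540*(-1/129) = -180/43 ≈ -4.1860)
L*√(Z*J(0, -2) + 19) = -180*√(-6*(-1) + 19)/43 = -180*√(6 + 19)/43 = -180*√25/43 = -180/43*5 = -900/43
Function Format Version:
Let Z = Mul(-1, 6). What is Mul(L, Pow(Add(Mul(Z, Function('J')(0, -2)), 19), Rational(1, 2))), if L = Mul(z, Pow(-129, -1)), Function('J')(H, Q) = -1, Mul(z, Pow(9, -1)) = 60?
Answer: Rational(-900, 43) ≈ -20.930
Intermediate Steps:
z = 540 (z = Mul(9, 60) = 540)
Z = -6
L = Rational(-180, 43) (L = Mul(540, Pow(-129, -1)) = Mul(540, Rational(-1, 129)) = Rational(-180, 43) ≈ -4.1860)
Mul(L, Pow(Add(Mul(Z, Function('J')(0, -2)), 19), Rational(1, 2))) = Mul(Rational(-180, 43), Pow(Add(Mul(-6, -1), 19), Rational(1, 2))) = Mul(Rational(-180, 43), Pow(Add(6, 19), Rational(1, 2))) = Mul(Rational(-180, 43), Pow(25, Rational(1, 2))) = Mul(Rational(-180, 43), 5) = Rational(-900, 43)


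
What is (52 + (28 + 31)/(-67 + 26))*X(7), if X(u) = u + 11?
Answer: 37314/41 ≈ 910.10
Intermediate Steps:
X(u) = 11 + u
(52 + (28 + 31)/(-67 + 26))*X(7) = (52 + (28 + 31)/(-67 + 26))*(11 + 7) = (52 + 59/(-41))*18 = (52 + 59*(-1/41))*18 = (52 - 59/41)*18 = (2073/41)*18 = 37314/41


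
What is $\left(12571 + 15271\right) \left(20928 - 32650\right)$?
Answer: $-326363924$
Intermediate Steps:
$\left(12571 + 15271\right) \left(20928 - 32650\right) = 27842 \left(-11722\right) = -326363924$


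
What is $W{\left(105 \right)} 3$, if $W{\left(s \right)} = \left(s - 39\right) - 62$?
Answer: $12$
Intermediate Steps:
$W{\left(s \right)} = -101 + s$ ($W{\left(s \right)} = \left(s - 39\right) - 62 = \left(-39 + s\right) - 62 = -101 + s$)
$W{\left(105 \right)} 3 = \left(-101 + 105\right) 3 = 4 \cdot 3 = 12$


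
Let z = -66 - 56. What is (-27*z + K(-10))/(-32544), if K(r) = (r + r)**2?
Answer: -1847/16272 ≈ -0.11351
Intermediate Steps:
K(r) = 4*r**2 (K(r) = (2*r)**2 = 4*r**2)
z = -122
(-27*z + K(-10))/(-32544) = (-27*(-122) + 4*(-10)**2)/(-32544) = (3294 + 4*100)*(-1/32544) = (3294 + 400)*(-1/32544) = 3694*(-1/32544) = -1847/16272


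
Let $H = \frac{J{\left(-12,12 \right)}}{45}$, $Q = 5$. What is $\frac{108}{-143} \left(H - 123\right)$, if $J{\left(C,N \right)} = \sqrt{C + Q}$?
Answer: $\frac{13284}{143} - \frac{12 i \sqrt{7}}{715} \approx 92.895 - 0.044404 i$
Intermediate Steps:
$J{\left(C,N \right)} = \sqrt{5 + C}$ ($J{\left(C,N \right)} = \sqrt{C + 5} = \sqrt{5 + C}$)
$H = \frac{i \sqrt{7}}{45}$ ($H = \frac{\sqrt{5 - 12}}{45} = \sqrt{-7} \cdot \frac{1}{45} = i \sqrt{7} \cdot \frac{1}{45} = \frac{i \sqrt{7}}{45} \approx 0.058794 i$)
$\frac{108}{-143} \left(H - 123\right) = \frac{108}{-143} \left(\frac{i \sqrt{7}}{45} - 123\right) = 108 \left(- \frac{1}{143}\right) \left(-123 + \frac{i \sqrt{7}}{45}\right) = - \frac{108 \left(-123 + \frac{i \sqrt{7}}{45}\right)}{143} = \frac{13284}{143} - \frac{12 i \sqrt{7}}{715}$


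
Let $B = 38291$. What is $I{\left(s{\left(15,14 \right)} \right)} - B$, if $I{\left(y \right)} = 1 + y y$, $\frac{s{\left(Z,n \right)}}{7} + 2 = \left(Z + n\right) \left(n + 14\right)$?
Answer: $32110610$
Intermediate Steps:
$s{\left(Z,n \right)} = -14 + 7 \left(14 + n\right) \left(Z + n\right)$ ($s{\left(Z,n \right)} = -14 + 7 \left(Z + n\right) \left(n + 14\right) = -14 + 7 \left(Z + n\right) \left(14 + n\right) = -14 + 7 \left(14 + n\right) \left(Z + n\right)$)
$I{\left(y \right)} = 1 + y^{2}$
$I{\left(s{\left(15,14 \right)} \right)} - B = \left(1 + \left(-14 + 7 \cdot 14^{2} + 98 \cdot 15 + 98 \cdot 14 + 7 \cdot 15 \cdot 14\right)^{2}\right) - 38291 = \left(1 + \left(-14 + 7 \cdot 196 + 1470 + 1372 + 1470\right)^{2}\right) - 38291 = \left(1 + \left(-14 + 1372 + 1470 + 1372 + 1470\right)^{2}\right) - 38291 = \left(1 + 5670^{2}\right) - 38291 = \left(1 + 32148900\right) - 38291 = 32148901 - 38291 = 32110610$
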